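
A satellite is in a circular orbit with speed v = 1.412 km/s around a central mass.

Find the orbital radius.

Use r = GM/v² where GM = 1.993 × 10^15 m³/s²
v = 1.412 km/s = 1412 m/s
GM = 1.993 × 10^15 m³/s²
v² = 1.99374 × 10^6 m²/s²
r = GM/v² = (1.993 × 10^15) / (1.99374 × 10^6) = 9.99627 × 10^8 m ≈ 999.6 Mm

Final answer: 999.6 Mm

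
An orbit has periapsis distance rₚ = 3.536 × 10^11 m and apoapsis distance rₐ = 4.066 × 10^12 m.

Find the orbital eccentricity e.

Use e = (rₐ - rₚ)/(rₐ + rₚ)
rₚ = 3.536 × 10^11 m
rₐ = 4.066 × 10^12 m
rₐ − rₚ = 3.7124 × 10^12 m
rₐ + rₚ = 4.4196 × 10^12 m
e = (rₐ − rₚ)/(rₐ + rₚ) = 0.839986

Final answer: e = 0.84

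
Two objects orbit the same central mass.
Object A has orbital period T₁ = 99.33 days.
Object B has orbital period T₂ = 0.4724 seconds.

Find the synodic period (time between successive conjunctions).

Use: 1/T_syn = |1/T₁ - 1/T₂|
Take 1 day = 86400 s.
T₁ = 99.33 days = 8.58211 × 10^6 s
T₂ = 0.4724 seconds
1/T₁ = 1.16521 × 10^-7 s⁻¹
1/T₂ = 2.11685 s⁻¹
|1/T₁ − 1/T₂| = 2.11685 s⁻¹
T_syn = 1 / |1/T₁ − 1/T₂| = 0.4724 s ≈ 0.4724 seconds

Final answer: T_syn = 0.4724 seconds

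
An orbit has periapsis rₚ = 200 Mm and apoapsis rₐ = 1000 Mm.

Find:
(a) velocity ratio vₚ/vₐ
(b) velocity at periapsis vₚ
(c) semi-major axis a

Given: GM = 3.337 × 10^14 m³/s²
rₚ = 200 Mm = 2 × 10^8 m
rₐ = 1000 Mm = 1 × 10^9 m
GM = 3.337 × 10^14 m³/s²
a = (rₚ + rₐ)/2 = 6 × 10^8 m
e = (rₐ − rₚ)/(rₐ + rₚ) = (8 × 10^8) / (1.2 × 10^9) = 0.666667
(a) vₚ/vₐ = rₐ/rₚ (angular momentum) = (1 × 10^9) / (2 × 10^8) = 5 ≈ 5
(b) vₚ² = GM (2/rₚ − 1/a) = 3.337 × 10^14 × (1 × 10^-8 − 1.66667 × 10^-9) = 2.78083 × 10^6 m²/s²;  vₚ = 1667.58 m/s ≈ 1.668 km/s
(c) a = 6 × 10^8 m ≈ 600 Mm

Final answer:
(a) velocity ratio vₚ/vₐ = 5
(b) velocity at periapsis vₚ = 1.668 km/s
(c) semi-major axis a = 600 Mm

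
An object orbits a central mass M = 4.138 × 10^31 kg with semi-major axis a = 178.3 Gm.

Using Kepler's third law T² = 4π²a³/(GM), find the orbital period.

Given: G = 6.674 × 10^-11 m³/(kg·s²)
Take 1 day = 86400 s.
M = 4.138 × 10^31 kg
GM = G × M = 6.674 × 10^-11 × 4.138 × 10^31 = 2.7617 × 10^21 m³/s²
a = 178.3 Gm = 1.783 × 10^11 m
a³ = 5.66832 × 10^33 m³
T = 2π √(a³/GM) = 2π √((5.66832 × 10^33) / (2.7617 × 10^21)) = 2π × 1.43265 × 10^6 s
T = 9.00158 × 10^6 s ≈ 104.2 days

Final answer: 104.2 days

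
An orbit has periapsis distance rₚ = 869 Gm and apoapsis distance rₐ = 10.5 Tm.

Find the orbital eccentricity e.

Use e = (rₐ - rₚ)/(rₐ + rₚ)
rₚ = 869 Gm = 8.69 × 10^11 m
rₐ = 10.5 Tm = 1.05 × 10^13 m
rₐ − rₚ = 9.631 × 10^12 m
rₐ + rₚ = 1.1369 × 10^13 m
e = (rₐ − rₚ)/(rₐ + rₚ) = 0.847128

Final answer: e = 0.8471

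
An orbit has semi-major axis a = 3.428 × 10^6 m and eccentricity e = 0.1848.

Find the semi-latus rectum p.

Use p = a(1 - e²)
a = 3.428 × 10^6 m
e = 0.1848,  e² = 0.034151,  1 − e² = 0.965849
p = a(1 − e²) = 3.428 × 10^6 m × 0.965849 = 3.31093 × 10^6 m ≈ 3.311 × 10^6 m

Final answer: p = 3.311 × 10^6 m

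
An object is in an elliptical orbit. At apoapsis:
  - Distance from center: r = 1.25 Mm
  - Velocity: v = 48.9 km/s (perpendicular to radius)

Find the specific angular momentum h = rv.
r = 1.25 Mm = 1.25 × 10^6 m
v = 48.9 km/s = 48900 m/s
h = rv = 1.25 × 10^6 × 48900 = 6.1125 × 10^10 m²/s ≈ 6.112 × 10^10 m²/s

Final answer: h = 6.112 × 10^10 m²/s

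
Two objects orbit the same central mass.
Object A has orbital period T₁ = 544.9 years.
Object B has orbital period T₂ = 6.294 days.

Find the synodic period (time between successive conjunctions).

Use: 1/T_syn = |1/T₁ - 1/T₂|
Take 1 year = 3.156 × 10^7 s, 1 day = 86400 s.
T₁ = 544.9 years = 1.7197 × 10^10 s
T₂ = 6.294 days = 543802 s
1/T₁ = 5.81495 × 10^-11 s⁻¹
1/T₂ = 1.83891 × 10^-6 s⁻¹
|1/T₁ − 1/T₂| = 1.83885 × 10^-6 s⁻¹
T_syn = 1 / |1/T₁ − 1/T₂| = 543819 s ≈ 6.294 days

Final answer: T_syn = 6.294 days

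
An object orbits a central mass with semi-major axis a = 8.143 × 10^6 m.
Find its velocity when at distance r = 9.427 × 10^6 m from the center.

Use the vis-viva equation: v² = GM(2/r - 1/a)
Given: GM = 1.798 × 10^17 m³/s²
a = 8.143 × 10^6 m
r = 9.427 × 10^6 m
GM = 1.798 × 10^17 m³/s²
2/r − 1/a = 2.12157 × 10^-7 − 1.22805 × 10^-7 = 8.93517 × 10^-8 m⁻¹
v² = GM (2/r − 1/a) = 1.60654 × 10^10 m²/s²
v = 126750 m/s ≈ 126.7 km/s

Final answer: 126.7 km/s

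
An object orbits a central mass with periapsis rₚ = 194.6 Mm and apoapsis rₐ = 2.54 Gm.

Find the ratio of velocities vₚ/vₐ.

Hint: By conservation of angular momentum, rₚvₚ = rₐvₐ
rₚ = 194.6 Mm = 1.946 × 10^8 m
rₐ = 2.54 Gm = 2.54 × 10^9 m
rₚvₚ = rₐvₐ  ⇒  vₚ/vₐ = rₐ/rₚ
vₚ/vₐ = (2.54 × 10^9) / (1.946 × 10^8) = 13.0524

Final answer: vₚ/vₐ = 13.05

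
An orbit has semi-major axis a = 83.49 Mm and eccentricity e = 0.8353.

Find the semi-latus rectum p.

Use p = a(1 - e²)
a = 83.49 Mm = 8.349 × 10^7 m
e = 0.8353,  e² = 0.697726,  1 − e² = 0.302274
p = a(1 − e²) = 8.349 × 10^7 m × 0.302274 = 2.52368 × 10^7 m ≈ 25.24 Mm

Final answer: p = 25.24 Mm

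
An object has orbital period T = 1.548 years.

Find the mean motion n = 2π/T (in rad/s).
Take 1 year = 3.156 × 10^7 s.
T = 1.548 years = 4.88549 × 10^7 s
n = 2π / (4.88549 × 10^7 s) = 1.28609 × 10^-7 rad/s ≈ 1.286 × 10^-7 rad/s

Final answer: n = 1.286 × 10^-7 rad/s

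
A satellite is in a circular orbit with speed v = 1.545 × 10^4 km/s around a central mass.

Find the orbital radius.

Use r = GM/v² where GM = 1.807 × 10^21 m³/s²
v = 1.545 × 10^4 km/s = 1.545 × 10^7 m/s
GM = 1.807 × 10^21 m³/s²
v² = 2.38702 × 10^14 m²/s²
r = GM/v² = (1.807 × 10^21) / (2.38702 × 10^14) = 7.57009 × 10^6 m ≈ 7.57 × 10^6 m

Final answer: 7.57 × 10^6 m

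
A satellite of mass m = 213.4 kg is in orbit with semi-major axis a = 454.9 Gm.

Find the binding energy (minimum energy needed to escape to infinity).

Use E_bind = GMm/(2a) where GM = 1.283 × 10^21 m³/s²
a = 454.9 Gm = 4.549 × 10^11 m
GM = 1.283 × 10^21 m³/s²
m = 213.4 kg
GMm = 1.283 × 10^21 × 213.4 = 2.73792 × 10^23 m³·kg/s²
2a = 9.098 × 10^11 m
E_bind = GMm/(2a) = 3.00937 × 10^11 J ≈ 300.9 GJ

Final answer: 300.9 GJ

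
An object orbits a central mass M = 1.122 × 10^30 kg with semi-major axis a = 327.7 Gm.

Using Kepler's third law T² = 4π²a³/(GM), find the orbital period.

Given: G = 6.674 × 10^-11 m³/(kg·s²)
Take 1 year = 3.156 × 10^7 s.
M = 1.122 × 10^30 kg
GM = G × M = 6.674 × 10^-11 × 1.122 × 10^30 = 7.48823 × 10^19 m³/s²
a = 327.7 Gm = 3.277 × 10^11 m
a³ = 3.51908 × 10^34 m³
T = 2π √(a³/GM) = 2π √((3.51908 × 10^34) / (7.48823 × 10^19)) = 2π × 2.16783 × 10^7 s
T = 1.36209 × 10^8 s ≈ 4.316 years

Final answer: 4.316 years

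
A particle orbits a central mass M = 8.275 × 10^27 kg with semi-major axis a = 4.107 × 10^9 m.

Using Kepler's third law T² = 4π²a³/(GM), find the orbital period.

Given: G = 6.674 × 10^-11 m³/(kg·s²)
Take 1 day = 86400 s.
M = 8.275 × 10^27 kg
GM = G × M = 6.674 × 10^-11 × 8.275 × 10^27 = 5.52274 × 10^17 m³/s²
a = 4.107 × 10^9 m
a³ = 6.92746 × 10^28 m³
T = 2π √(a³/GM) = 2π √((6.92746 × 10^28) / (5.52274 × 10^17)) = 2π × 354169 s
T = 2.22531 × 10^6 s ≈ 25.76 days

Final answer: 25.76 days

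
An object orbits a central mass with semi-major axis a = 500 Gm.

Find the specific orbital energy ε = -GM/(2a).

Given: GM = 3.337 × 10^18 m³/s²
a = 500 Gm = 5 × 10^11 m
GM = 3.337 × 10^18 m³/s²
2a = 1 × 10^12 m
ε = −GM/(2a) = -3.337 × 10^6 J/kg ≈ -3.337 MJ/kg

Final answer: -3.337 MJ/kg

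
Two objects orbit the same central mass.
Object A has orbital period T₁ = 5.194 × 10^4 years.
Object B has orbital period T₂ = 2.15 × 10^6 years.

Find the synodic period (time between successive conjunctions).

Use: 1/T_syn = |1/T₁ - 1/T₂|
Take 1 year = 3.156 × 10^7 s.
T₁ = 5.194 × 10^4 years = 1.63923 × 10^12 s
T₂ = 2.15 × 10^6 years = 6.7854 × 10^13 s
1/T₁ = 6.10044 × 10^-13 s⁻¹
1/T₂ = 1.47375 × 10^-14 s⁻¹
|1/T₁ − 1/T₂| = 5.95306 × 10^-13 s⁻¹
T_syn = 1 / |1/T₁ − 1/T₂| = 1.67981 × 10^12 s ≈ 5.323 × 10^4 years

Final answer: T_syn = 5.323 × 10^4 years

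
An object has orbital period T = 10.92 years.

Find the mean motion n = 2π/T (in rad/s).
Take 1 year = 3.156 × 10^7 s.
T = 10.92 years = 3.44635 × 10^8 s
n = 2π / (3.44635 × 10^8 s) = 1.82314 × 10^-8 rad/s ≈ 1.823 × 10^-8 rad/s

Final answer: n = 1.823 × 10^-8 rad/s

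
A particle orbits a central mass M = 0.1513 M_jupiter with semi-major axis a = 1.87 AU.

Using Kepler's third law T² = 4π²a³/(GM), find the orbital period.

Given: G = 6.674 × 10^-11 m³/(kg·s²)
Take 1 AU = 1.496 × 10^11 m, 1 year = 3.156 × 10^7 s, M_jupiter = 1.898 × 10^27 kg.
M = 0.1513 M_jupiter = 2.87167 × 10^26 kg
GM = G × M = 6.674 × 10^-11 × 2.87167 × 10^26 = 1.91656 × 10^16 m³/s²
a = 1.87 AU = 2.79752 × 10^11 m
a³ = 2.18937 × 10^34 m³
T = 2π √(a³/GM) = 2π √((2.18937 × 10^34) / (1.91656 × 10^16)) = 2π × 1.06881 × 10^9 s
T = 6.71551 × 10^9 s ≈ 212.8 years

Final answer: 212.8 years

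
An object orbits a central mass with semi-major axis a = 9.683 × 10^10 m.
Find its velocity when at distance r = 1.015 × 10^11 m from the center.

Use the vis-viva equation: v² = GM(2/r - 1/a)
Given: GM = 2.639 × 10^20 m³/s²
a = 9.683 × 10^10 m
r = 1.015 × 10^11 m
GM = 2.639 × 10^20 m³/s²
2/r − 1/a = 1.97044 × 10^-11 − 1.03274 × 10^-11 = 9.37706 × 10^-12 m⁻¹
v² = GM (2/r − 1/a) = 2.4746 × 10^9 m²/s²
v = 49745.4 m/s ≈ 49.75 km/s

Final answer: 49.75 km/s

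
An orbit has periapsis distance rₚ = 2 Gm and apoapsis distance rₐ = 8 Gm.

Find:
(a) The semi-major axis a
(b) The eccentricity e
rₚ = 2 Gm = 2 × 10^9 m
rₐ = 8 Gm = 8 × 10^9 m
(a) a = (rₚ + rₐ)/2 = 5 × 10^9 m ≈ 5 Gm
(b) e = (rₐ − rₚ)/(rₐ + rₚ) = (6 × 10^9) / (1 × 10^10) = 0.6

Final answer:
(a) a = 5 Gm
(b) e = 0.6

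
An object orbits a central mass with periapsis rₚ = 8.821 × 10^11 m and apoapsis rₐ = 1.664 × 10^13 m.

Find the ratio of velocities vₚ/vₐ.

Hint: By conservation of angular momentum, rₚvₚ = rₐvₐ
rₚ = 8.821 × 10^11 m
rₐ = 1.664 × 10^13 m
rₚvₚ = rₐvₐ  ⇒  vₚ/vₐ = rₐ/rₚ
vₚ/vₐ = (1.664 × 10^13) / (8.821 × 10^11) = 18.8641

Final answer: vₚ/vₐ = 18.86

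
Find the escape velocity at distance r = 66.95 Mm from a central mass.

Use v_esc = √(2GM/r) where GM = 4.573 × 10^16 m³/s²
r = 66.95 Mm = 6.695 × 10^7 m
GM = 4.573 × 10^16 m³/s²
2GM/r = 2 × (4.573 × 10^16) / (6.695 × 10^7) = 1.36609 × 10^9 m²/s²
v_esc = √(2GM/r) = 36960.7 m/s ≈ 36.96 km/s

Final answer: 36.96 km/s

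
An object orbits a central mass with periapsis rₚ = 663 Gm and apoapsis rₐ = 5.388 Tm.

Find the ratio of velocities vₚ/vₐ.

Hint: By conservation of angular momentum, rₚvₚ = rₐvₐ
rₚ = 663 Gm = 6.63 × 10^11 m
rₐ = 5.388 Tm = 5.388 × 10^12 m
rₚvₚ = rₐvₐ  ⇒  vₚ/vₐ = rₐ/rₚ
vₚ/vₐ = (5.388 × 10^12) / (6.63 × 10^11) = 8.1267

Final answer: vₚ/vₐ = 8.127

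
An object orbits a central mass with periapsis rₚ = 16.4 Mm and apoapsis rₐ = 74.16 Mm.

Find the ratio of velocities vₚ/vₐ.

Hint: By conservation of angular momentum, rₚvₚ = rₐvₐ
rₚ = 16.4 Mm = 1.64 × 10^7 m
rₐ = 74.16 Mm = 7.416 × 10^7 m
rₚvₚ = rₐvₐ  ⇒  vₚ/vₐ = rₐ/rₚ
vₚ/vₐ = (7.416 × 10^7) / (1.64 × 10^7) = 4.52195

Final answer: vₚ/vₐ = 4.522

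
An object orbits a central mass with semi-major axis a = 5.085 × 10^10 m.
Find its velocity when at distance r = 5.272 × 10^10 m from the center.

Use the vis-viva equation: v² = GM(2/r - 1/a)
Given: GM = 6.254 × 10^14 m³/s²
a = 5.085 × 10^10 m
r = 5.272 × 10^10 m
GM = 6.254 × 10^14 m³/s²
2/r − 1/a = 3.79363 × 10^-11 − 1.96657 × 10^-11 = 1.82706 × 10^-11 m⁻¹
v² = GM (2/r − 1/a) = 11426.4 m²/s²
v = 106.894 m/s ≈ 106.9 m/s

Final answer: 106.9 m/s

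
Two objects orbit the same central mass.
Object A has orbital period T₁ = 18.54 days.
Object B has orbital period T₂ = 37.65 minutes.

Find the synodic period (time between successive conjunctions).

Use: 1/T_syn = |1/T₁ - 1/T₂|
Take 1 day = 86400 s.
T₁ = 18.54 days = 1.60186 × 10^6 s
T₂ = 37.65 minutes = 2259 s
1/T₁ = 6.24276 × 10^-7 s⁻¹
1/T₂ = 0.000442674 s⁻¹
|1/T₁ − 1/T₂| = 0.000442049 s⁻¹
T_syn = 1 / |1/T₁ − 1/T₂| = 2262.19 s ≈ 37.7 minutes

Final answer: T_syn = 37.7 minutes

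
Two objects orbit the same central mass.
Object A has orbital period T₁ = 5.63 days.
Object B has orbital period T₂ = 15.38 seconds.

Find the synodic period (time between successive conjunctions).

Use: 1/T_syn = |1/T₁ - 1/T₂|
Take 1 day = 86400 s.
T₁ = 5.63 days = 486432 s
T₂ = 15.38 seconds
1/T₁ = 2.05579 × 10^-6 s⁻¹
1/T₂ = 0.0650195 s⁻¹
|1/T₁ − 1/T₂| = 0.0650175 s⁻¹
T_syn = 1 / |1/T₁ − 1/T₂| = 15.3805 s ≈ 15.38 seconds

Final answer: T_syn = 15.38 seconds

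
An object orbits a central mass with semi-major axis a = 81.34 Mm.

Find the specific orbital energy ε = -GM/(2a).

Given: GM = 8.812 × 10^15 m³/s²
a = 81.34 Mm = 8.134 × 10^7 m
GM = 8.812 × 10^15 m³/s²
2a = 1.6268 × 10^8 m
ε = −GM/(2a) = -5.41677 × 10^7 J/kg ≈ -54.17 MJ/kg

Final answer: -54.17 MJ/kg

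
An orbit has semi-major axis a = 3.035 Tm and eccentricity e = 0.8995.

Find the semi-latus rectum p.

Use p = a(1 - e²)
a = 3.035 Tm = 3.035 × 10^12 m
e = 0.8995,  e² = 0.8091,  1 − e² = 0.1909
p = a(1 − e²) = 3.035 × 10^12 m × 0.1909 = 5.79381 × 10^11 m ≈ 579.4 Gm

Final answer: p = 579.4 Gm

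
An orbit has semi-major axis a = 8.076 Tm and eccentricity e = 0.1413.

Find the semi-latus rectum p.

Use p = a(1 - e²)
a = 8.076 Tm = 8.076 × 10^12 m
e = 0.1413,  e² = 0.0199657,  1 − e² = 0.980034
p = a(1 − e²) = 8.076 × 10^12 m × 0.980034 = 7.91476 × 10^12 m ≈ 7.915 Tm

Final answer: p = 7.915 Tm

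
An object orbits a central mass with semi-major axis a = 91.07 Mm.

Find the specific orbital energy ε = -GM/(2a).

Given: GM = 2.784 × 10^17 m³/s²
a = 91.07 Mm = 9.107 × 10^7 m
GM = 2.784 × 10^17 m³/s²
2a = 1.8214 × 10^8 m
ε = −GM/(2a) = -1.52849 × 10^9 J/kg ≈ -1.528 GJ/kg

Final answer: -1.528 GJ/kg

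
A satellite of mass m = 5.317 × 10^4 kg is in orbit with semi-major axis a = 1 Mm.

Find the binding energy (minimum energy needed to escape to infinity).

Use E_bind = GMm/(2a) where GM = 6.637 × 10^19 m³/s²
a = 1 Mm = 1 × 10^6 m
GM = 6.637 × 10^19 m³/s²
m = 5.317 × 10^4 kg
GMm = 6.637 × 10^19 × 53170 = 3.52889 × 10^24 m³·kg/s²
2a = 2 × 10^6 m
E_bind = GMm/(2a) = 1.76445 × 10^18 J ≈ 1.764 EJ

Final answer: 1.764 EJ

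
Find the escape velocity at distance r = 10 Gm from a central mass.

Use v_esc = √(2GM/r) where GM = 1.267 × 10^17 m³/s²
r = 10 Gm = 1 × 10^10 m
GM = 1.267 × 10^17 m³/s²
2GM/r = 2 × (1.267 × 10^17) / (1 × 10^10) = 2.534 × 10^7 m²/s²
v_esc = √(2GM/r) = 5033.89 m/s ≈ 5.034 km/s

Final answer: 5.034 km/s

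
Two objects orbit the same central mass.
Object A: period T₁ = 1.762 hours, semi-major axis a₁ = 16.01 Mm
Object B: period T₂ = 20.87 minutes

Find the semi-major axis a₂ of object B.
T₁ = 1.762 hours = 6343.2 s
T₂ = 20.87 minutes = 1252.2 s
a₁ = 16.01 Mm = 1.601 × 10^7 m
Kepler's third law: (T₂/T₁)² = (a₂/a₁)³  ⇒  a₂ = a₁ (T₂/T₁)^(2/3)
T₂/T₁ = 0.197408
(T₂/T₁)^(2/3) = 0.339034
a₂ = 1.601 × 10^7 m × 0.339034 = 5.42794 × 10^6 m ≈ 5.428 Mm

Final answer: a₂ = 5.428 Mm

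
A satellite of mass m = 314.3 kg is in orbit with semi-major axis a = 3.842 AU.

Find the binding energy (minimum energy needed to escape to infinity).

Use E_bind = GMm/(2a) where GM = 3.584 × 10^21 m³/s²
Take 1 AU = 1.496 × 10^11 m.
a = 3.842 AU = 5.74763 × 10^11 m
GM = 3.584 × 10^21 m³/s²
m = 314.3 kg
GMm = 3.584 × 10^21 × 314.3 = 1.12645 × 10^24 m³·kg/s²
2a = 1.14953 × 10^12 m
E_bind = GMm/(2a) = 9.79926 × 10^11 J ≈ 979.9 GJ

Final answer: 979.9 GJ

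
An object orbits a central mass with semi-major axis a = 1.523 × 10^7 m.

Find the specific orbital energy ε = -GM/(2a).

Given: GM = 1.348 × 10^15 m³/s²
a = 1.523 × 10^7 m
GM = 1.348 × 10^15 m³/s²
2a = 3.046 × 10^7 m
ε = −GM/(2a) = -4.42548 × 10^7 J/kg ≈ -44.25 MJ/kg

Final answer: -44.25 MJ/kg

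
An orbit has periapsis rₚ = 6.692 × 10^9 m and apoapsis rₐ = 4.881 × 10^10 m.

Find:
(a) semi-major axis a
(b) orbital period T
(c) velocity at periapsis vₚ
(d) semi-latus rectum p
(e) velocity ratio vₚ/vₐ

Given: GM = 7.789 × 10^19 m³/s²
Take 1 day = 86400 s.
rₚ = 6.692 × 10^9 m
rₐ = 4.881 × 10^10 m
GM = 7.789 × 10^19 m³/s²
a = (rₚ + rₐ)/2 = 2.7751 × 10^10 m
e = (rₐ − rₚ)/(rₐ + rₚ) = (4.2118 × 10^10) / (5.5502 × 10^10) = 0.758856
(a) a = 2.7751 × 10^10 m ≈ 2.775 × 10^10 m
(b) a³ = 2.13715 × 10^31 m³;  T = 2π √(a³/GM) = 2π × 523814 s = 3.29122 × 10^6 s ≈ 38.09 days
(c) vₚ² = GM (2/rₚ − 1/a) = 7.789 × 10^19 × (2.98864 × 10^-10 − 3.60347 × 10^-11) = 2.04718 × 10^10 m²/s²;  vₚ = 143080 m/s ≈ 143.1 km/s
(d) 1 − e² = 0.424138;  p = a(1 − e²) = 2.7751 × 10^10 × 0.424138 = 1.17703 × 10^10 m ≈ 1.177 × 10^10 m
(e) vₚ/vₐ = rₐ/rₚ (angular momentum) = (4.881 × 10^10) / (6.692 × 10^9) = 7.29378 ≈ 7.294

Final answer:
(a) semi-major axis a = 2.775 × 10^10 m
(b) orbital period T = 38.09 days
(c) velocity at periapsis vₚ = 143.1 km/s
(d) semi-latus rectum p = 1.177 × 10^10 m
(e) velocity ratio vₚ/vₐ = 7.294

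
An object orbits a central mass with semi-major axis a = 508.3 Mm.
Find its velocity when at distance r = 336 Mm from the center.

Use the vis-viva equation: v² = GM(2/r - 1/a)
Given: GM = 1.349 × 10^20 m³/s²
a = 508.3 Mm = 5.083 × 10^8 m
r = 336 Mm = 3.36 × 10^8 m
GM = 1.349 × 10^20 m³/s²
2/r − 1/a = 5.95238 × 10^-9 − 1.96734 × 10^-9 = 3.98504 × 10^-9 m⁻¹
v² = GM (2/r − 1/a) = 5.37582 × 10^11 m²/s²
v = 733200 m/s ≈ 733.2 km/s

Final answer: 733.2 km/s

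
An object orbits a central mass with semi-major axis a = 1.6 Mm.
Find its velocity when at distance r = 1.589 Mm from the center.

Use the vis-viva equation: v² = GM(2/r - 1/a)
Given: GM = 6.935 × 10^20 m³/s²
a = 1.6 Mm = 1.6 × 10^6 m
r = 1.589 Mm = 1.589 × 10^6 m
GM = 6.935 × 10^20 m³/s²
2/r − 1/a = 1.25865 × 10^-6 − 6.25 × 10^-7 = 6.33653 × 10^-7 m⁻¹
v² = GM (2/r − 1/a) = 4.39439 × 10^14 m²/s²
v = 2.09628 × 10^7 m/s ≈ 2.096 × 10^4 km/s

Final answer: 2.096 × 10^4 km/s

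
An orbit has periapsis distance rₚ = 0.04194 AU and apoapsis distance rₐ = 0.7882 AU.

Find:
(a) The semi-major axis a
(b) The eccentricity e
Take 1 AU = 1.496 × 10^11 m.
rₚ = 0.04194 AU = 6.27422 × 10^9 m
rₐ = 0.7882 AU = 1.17915 × 10^11 m
(a) a = (rₚ + rₐ)/2 = 6.20945 × 10^10 m ≈ 0.4151 AU
(b) e = (rₐ − rₚ)/(rₐ + rₚ) = (1.1164 × 10^11) / (1.24189 × 10^11) = 0.898957

Final answer:
(a) a = 0.4151 AU
(b) e = 0.899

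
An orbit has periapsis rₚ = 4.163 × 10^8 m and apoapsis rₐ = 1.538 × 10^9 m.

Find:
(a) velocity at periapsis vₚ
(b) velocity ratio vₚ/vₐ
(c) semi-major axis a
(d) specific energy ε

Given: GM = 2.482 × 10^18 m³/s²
rₚ = 4.163 × 10^8 m
rₐ = 1.538 × 10^9 m
GM = 2.482 × 10^18 m³/s²
a = (rₚ + rₐ)/2 = 9.7715 × 10^8 m
e = (rₐ − rₚ)/(rₐ + rₚ) = (1.1217 × 10^9) / (1.9543 × 10^9) = 0.573965
(a) vₚ² = GM (2/rₚ − 1/a) = 2.482 × 10^18 × (4.80423 × 10^-9 − 1.02338 × 10^-9) = 9.38405 × 10^9 m²/s²;  vₚ = 96871.3 m/s ≈ 96.87 km/s
(b) vₚ/vₐ = rₐ/rₚ (angular momentum) = (1.538 × 10^9) / (4.163 × 10^8) = 3.69445 ≈ 3.694
(c) a = 9.7715 × 10^8 m ≈ 9.771 × 10^8 m
(d) 2a = 1.9543 × 10^9 m;  ε = −GM/(2a) = -1.27002 × 10^9 J/kg ≈ -1.27 GJ/kg

Final answer:
(a) velocity at periapsis vₚ = 96.87 km/s
(b) velocity ratio vₚ/vₐ = 3.694
(c) semi-major axis a = 9.771 × 10^8 m
(d) specific energy ε = -1.27 GJ/kg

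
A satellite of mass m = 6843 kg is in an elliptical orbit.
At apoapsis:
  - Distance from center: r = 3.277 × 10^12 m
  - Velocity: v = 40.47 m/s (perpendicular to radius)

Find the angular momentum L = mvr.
r = 3.277 × 10^12 m
v = 40.47 m/s
vr = 40.47 × 3.277 × 10^12 = 1.3262 × 10^14 m²/s
L = m × vr = 6843 × 1.3262 × 10^14 = 9.0752 × 10^17 kg·m²/s ≈ 9.075 × 10^17 kg·m²/s

Final answer: L = 9.075 × 10^17 kg·m²/s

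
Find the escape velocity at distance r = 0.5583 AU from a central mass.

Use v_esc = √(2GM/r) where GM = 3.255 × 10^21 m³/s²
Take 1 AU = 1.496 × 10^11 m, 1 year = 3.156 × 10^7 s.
r = 0.5583 AU = 8.35217 × 10^10 m
GM = 3.255 × 10^21 m³/s²
2GM/r = 2 × (3.255 × 10^21) / (8.35217 × 10^10) = 7.79438 × 10^10 m²/s²
v_esc = √(2GM/r) = 279184 m/s ≈ 58.9 AU/year

Final answer: 58.9 AU/year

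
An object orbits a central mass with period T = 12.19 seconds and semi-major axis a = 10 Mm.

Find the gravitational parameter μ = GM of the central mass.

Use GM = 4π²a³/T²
T = 12.19 seconds
a = 10 Mm = 1 × 10^7 m
a³ = 1 × 10^21 m³
T² = 148.596 s²
GM = 4π² × (1 × 10^21) / 148.596 = 2.65676 × 10^20 m³/s²
GM ≈ 2.657 × 10^20 m³/s²

Final answer: GM = 2.657 × 10^20 m³/s²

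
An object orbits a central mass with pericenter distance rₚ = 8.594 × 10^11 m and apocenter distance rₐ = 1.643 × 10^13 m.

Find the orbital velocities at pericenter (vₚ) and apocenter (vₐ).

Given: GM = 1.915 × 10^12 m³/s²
rₚ = 8.594 × 10^11 m
rₐ = 1.643 × 10^13 m
GM = 1.915 × 10^12 m³/s²
a = (rₚ + rₐ)/2 = 8.6447 × 10^12 m
Vis-viva: v² = GM (2/r − 1/a)
vₚ² = 1.915 × 10^12 × (2.32721 × 10^-12 − 1.15678 × 10^-13) = 4.23507 m²/s²
vₚ = 2.05793 m/s ≈ 2.058 m/s
vₐ² = 1.915 × 10^12 × (1.21729 × 10^-13 − 1.15678 × 10^-13) = 0.0115872 m²/s²
vₐ = 0.107644 m/s ≈ 0.1076 m/s

Final answer: vₚ = 2.058 m/s, vₐ = 0.1076 m/s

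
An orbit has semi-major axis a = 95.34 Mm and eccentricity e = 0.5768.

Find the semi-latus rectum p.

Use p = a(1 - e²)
a = 95.34 Mm = 9.534 × 10^7 m
e = 0.5768,  e² = 0.332698,  1 − e² = 0.667302
p = a(1 − e²) = 9.534 × 10^7 m × 0.667302 = 6.36205 × 10^7 m ≈ 63.62 Mm

Final answer: p = 63.62 Mm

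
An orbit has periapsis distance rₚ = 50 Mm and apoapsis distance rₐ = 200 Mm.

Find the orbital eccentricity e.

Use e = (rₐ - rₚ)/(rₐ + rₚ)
rₚ = 50 Mm = 5 × 10^7 m
rₐ = 200 Mm = 2 × 10^8 m
rₐ − rₚ = 1.5 × 10^8 m
rₐ + rₚ = 2.5 × 10^8 m
e = (rₐ − rₚ)/(rₐ + rₚ) = 0.6

Final answer: e = 0.6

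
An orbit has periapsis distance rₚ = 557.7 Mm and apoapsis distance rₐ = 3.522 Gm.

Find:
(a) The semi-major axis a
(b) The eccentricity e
rₚ = 557.7 Mm = 5.577 × 10^8 m
rₐ = 3.522 Gm = 3.522 × 10^9 m
(a) a = (rₚ + rₐ)/2 = 2.03985 × 10^9 m ≈ 2.04 Gm
(b) e = (rₐ − rₚ)/(rₐ + rₚ) = (2.9643 × 10^9) / (4.0797 × 10^9) = 0.726598

Final answer:
(a) a = 2.04 Gm
(b) e = 0.7266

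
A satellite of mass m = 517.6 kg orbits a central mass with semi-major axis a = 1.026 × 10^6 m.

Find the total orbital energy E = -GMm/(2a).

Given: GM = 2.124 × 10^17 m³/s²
a = 1.026 × 10^6 m
GM = 2.124 × 10^17 m³/s²
2a = 2.052 × 10^6 m
GMm = 2.124 × 10^17 × 517.6 = 1.09938 × 10^20 m³·kg/s²
E = −GMm/(2a) = -5.35761 × 10^13 J ≈ -53.58 TJ

Final answer: -53.58 TJ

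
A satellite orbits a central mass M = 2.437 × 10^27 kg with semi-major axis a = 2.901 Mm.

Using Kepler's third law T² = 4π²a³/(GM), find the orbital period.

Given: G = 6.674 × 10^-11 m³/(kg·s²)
M = 2.437 × 10^27 kg
GM = G × M = 6.674 × 10^-11 × 2.437 × 10^27 = 1.62645 × 10^17 m³/s²
a = 2.901 Mm = 2.901 × 10^6 m
a³ = 2.44142 × 10^19 m³
T = 2π √(a³/GM) = 2π √((2.44142 × 10^19) / (1.62645 × 10^17)) = 2π × 12.2518 s
T = 76.9805 s ≈ 1.283 minutes

Final answer: 1.283 minutes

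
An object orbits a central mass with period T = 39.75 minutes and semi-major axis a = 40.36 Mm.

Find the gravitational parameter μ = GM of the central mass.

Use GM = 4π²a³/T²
T = 39.75 minutes = 2385 s
a = 40.36 Mm = 4.036 × 10^7 m
a³ = 6.57436 × 10^22 m³
T² = 5.68822 × 10^6 s²
GM = 4π² × (6.57436 × 10^22) / (5.68822 × 10^6) = 4.56285 × 10^17 m³/s²
GM ≈ 4.563 × 10^17 m³/s²

Final answer: GM = 4.563 × 10^17 m³/s²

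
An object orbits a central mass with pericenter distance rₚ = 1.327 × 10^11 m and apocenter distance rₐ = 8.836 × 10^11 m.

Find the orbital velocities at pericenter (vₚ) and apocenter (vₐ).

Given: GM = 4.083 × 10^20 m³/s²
rₚ = 1.327 × 10^11 m
rₐ = 8.836 × 10^11 m
GM = 4.083 × 10^20 m³/s²
a = (rₚ + rₐ)/2 = 5.0815 × 10^11 m
Vis-viva: v² = GM (2/r − 1/a)
vₚ² = 4.083 × 10^20 × (1.50716 × 10^-11 − 1.96792 × 10^-12) = 5.35023 × 10^9 m²/s²
vₚ = 73145.2 m/s ≈ 73.15 km/s
vₐ² = 4.083 × 10^20 × (2.26347 × 10^-12 − 1.96792 × 10^-12) = 1.20671 × 10^8 m²/s²
vₐ = 10985 m/s ≈ 10.99 km/s

Final answer: vₚ = 73.15 km/s, vₐ = 10.99 km/s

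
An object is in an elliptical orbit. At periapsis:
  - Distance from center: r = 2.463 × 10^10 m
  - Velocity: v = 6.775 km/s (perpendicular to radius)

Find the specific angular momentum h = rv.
r = 2.463 × 10^10 m
v = 6.775 km/s = 6775 m/s
h = rv = 2.463 × 10^10 × 6775 = 1.66868 × 10^14 m²/s ≈ 1.669 × 10^14 m²/s

Final answer: h = 1.669 × 10^14 m²/s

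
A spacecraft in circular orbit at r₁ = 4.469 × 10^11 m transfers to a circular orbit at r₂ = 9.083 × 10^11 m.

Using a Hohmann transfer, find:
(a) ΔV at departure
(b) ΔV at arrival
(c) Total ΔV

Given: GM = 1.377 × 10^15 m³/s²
r₁ = 4.469 × 10^11 m
r₂ = 9.083 × 10^11 m
GM = 1.377 × 10^15 m³/s²
Transfer ellipse: a_t = (r₁ + r₂)/2 = 6.776 × 10^11 m
Circular speed at r₁: v₁ = √(GM/r₁) = 55.5088 m/s
Transfer speed at r₁ (periapsis): v₁ₜ = √(GM(2/r₁ − 1/a_t)) = 64.2673 m/s
(a) ΔV₁ = v₁ₜ − v₁ = 8.75846 m/s ≈ 8.758 m/s
Circular speed at r₂: v₂ = √(GM/r₂) = 38.9361 m/s
Transfer speed at r₂ (apoapsis): v₂ₜ = √(GM(2/r₂ − 1/a_t)) = 31.6206 m/s
(b) ΔV₂ = v₂ − v₂ₜ = 7.31544 m/s ≈ 7.315 m/s
(c) ΔV_total = ΔV₁ + ΔV₂ = 16.0739 m/s ≈ 16.07 m/s

Final answer:
(a) ΔV₁ = 8.758 m/s
(b) ΔV₂ = 7.315 m/s
(c) ΔV_total = 16.07 m/s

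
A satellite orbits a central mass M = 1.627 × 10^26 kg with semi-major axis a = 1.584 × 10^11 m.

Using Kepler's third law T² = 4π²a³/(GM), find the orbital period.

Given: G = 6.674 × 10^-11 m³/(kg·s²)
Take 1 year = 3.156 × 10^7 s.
M = 1.627 × 10^26 kg
GM = G × M = 6.674 × 10^-11 × 1.627 × 10^26 = 1.08586 × 10^16 m³/s²
a = 1.584 × 10^11 m
a³ = 3.97434 × 10^33 m³
T = 2π √(a³/GM) = 2π √((3.97434 × 10^33) / (1.08586 × 10^16)) = 2π × 6.04987 × 10^8 s
T = 3.80124 × 10^9 s ≈ 120.4 years

Final answer: 120.4 years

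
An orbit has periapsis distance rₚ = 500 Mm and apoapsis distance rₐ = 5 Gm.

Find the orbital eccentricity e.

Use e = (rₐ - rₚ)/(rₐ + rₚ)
rₚ = 500 Mm = 5 × 10^8 m
rₐ = 5 Gm = 5 × 10^9 m
rₐ − rₚ = 4.5 × 10^9 m
rₐ + rₚ = 5.5 × 10^9 m
e = (rₐ − rₚ)/(rₐ + rₚ) = 0.818182

Final answer: e = 0.8182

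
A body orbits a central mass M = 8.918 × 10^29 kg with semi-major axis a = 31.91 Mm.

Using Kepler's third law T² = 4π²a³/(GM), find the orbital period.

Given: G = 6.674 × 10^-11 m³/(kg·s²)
M = 8.918 × 10^29 kg
GM = G × M = 6.674 × 10^-11 × 8.918 × 10^29 = 5.95187 × 10^19 m³/s²
a = 31.91 Mm = 3.191 × 10^7 m
a³ = 3.24923 × 10^22 m³
T = 2π √(a³/GM) = 2π √((3.24923 × 10^22) / (5.95187 × 10^19)) = 2π × 23.3649 s
T = 146.806 s ≈ 2.447 minutes

Final answer: 2.447 minutes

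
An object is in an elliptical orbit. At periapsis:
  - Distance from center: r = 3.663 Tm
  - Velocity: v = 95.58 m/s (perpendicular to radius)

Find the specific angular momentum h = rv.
r = 3.663 Tm = 3.663 × 10^12 m
v = 95.58 m/s
h = rv = 3.663 × 10^12 × 95.58 = 3.5011 × 10^14 m²/s ≈ 3.501 × 10^14 m²/s

Final answer: h = 3.501 × 10^14 m²/s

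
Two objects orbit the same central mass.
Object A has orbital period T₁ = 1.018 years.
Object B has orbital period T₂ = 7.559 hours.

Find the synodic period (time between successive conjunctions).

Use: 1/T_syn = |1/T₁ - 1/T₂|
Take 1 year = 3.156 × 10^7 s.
T₁ = 1.018 years = 3.21281 × 10^7 s
T₂ = 7.559 hours = 27212.4 s
1/T₁ = 3.11254 × 10^-8 s⁻¹
1/T₂ = 3.6748 × 10^-5 s⁻¹
|1/T₁ − 1/T₂| = 3.67168 × 10^-5 s⁻¹
T_syn = 1 / |1/T₁ − 1/T₂| = 27235.5 s ≈ 7.565 hours

Final answer: T_syn = 7.565 hours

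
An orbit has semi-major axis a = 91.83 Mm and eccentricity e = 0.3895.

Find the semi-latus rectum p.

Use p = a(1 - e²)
a = 91.83 Mm = 9.183 × 10^7 m
e = 0.3895,  e² = 0.15171,  1 − e² = 0.84829
p = a(1 − e²) = 9.183 × 10^7 m × 0.84829 = 7.78984 × 10^7 m ≈ 77.9 Mm

Final answer: p = 77.9 Mm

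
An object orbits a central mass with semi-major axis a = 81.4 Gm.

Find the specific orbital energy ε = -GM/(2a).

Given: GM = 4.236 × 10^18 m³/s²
a = 81.4 Gm = 8.14 × 10^10 m
GM = 4.236 × 10^18 m³/s²
2a = 1.628 × 10^11 m
ε = −GM/(2a) = -2.60197 × 10^7 J/kg ≈ -26.02 MJ/kg

Final answer: -26.02 MJ/kg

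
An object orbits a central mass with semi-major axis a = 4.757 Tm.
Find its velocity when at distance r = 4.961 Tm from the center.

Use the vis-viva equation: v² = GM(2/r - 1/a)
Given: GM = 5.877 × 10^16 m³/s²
a = 4.757 Tm = 4.757 × 10^12 m
r = 4.961 Tm = 4.961 × 10^12 m
GM = 5.877 × 10^16 m³/s²
2/r − 1/a = 4.03145 × 10^-13 − 2.10217 × 10^-13 = 1.92928 × 10^-13 m⁻¹
v² = GM (2/r − 1/a) = 11338.4 m²/s²
v = 106.482 m/s ≈ 106.5 m/s

Final answer: 106.5 m/s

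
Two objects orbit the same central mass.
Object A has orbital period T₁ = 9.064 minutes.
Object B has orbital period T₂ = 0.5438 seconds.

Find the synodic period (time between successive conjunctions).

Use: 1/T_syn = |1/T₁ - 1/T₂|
T₁ = 9.064 minutes = 543.84 s
T₂ = 0.5438 seconds
1/T₁ = 0.00183878 s⁻¹
1/T₂ = 1.83891 s⁻¹
|1/T₁ − 1/T₂| = 1.83707 s⁻¹
T_syn = 1 / |1/T₁ − 1/T₂| = 0.544344 s ≈ 0.5443 seconds

Final answer: T_syn = 0.5443 seconds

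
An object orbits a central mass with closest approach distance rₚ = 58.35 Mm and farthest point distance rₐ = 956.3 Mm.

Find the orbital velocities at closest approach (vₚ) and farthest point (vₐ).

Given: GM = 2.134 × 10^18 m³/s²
rₚ = 58.35 Mm = 5.835 × 10^7 m
rₐ = 956.3 Mm = 9.563 × 10^8 m
GM = 2.134 × 10^18 m³/s²
a = (rₚ + rₐ)/2 = 5.07325 × 10^8 m
Vis-viva: v² = GM (2/r − 1/a)
vₚ² = 2.134 × 10^18 × (3.42759 × 10^-8 − 1.97112 × 10^-9) = 6.89384 × 10^10 m²/s²
vₚ = 262561 m/s ≈ 262.6 km/s
vₐ² = 2.134 × 10^18 × (2.09139 × 10^-9 − 1.97112 × 10^-9) = 2.56658 × 10^8 m²/s²
vₐ = 16020.6 m/s ≈ 16.02 km/s

Final answer: vₚ = 262.6 km/s, vₐ = 16.02 km/s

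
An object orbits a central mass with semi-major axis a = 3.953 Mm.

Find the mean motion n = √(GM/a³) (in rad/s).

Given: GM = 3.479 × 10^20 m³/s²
a = 3.953 Mm = 3.953 × 10^6 m
GM = 3.479 × 10^20 m³/s²
a³ = 6.17704 × 10^19 m³
GM/a³ = (3.479 × 10^20) / (6.17704 × 10^19) = 5.63215 s⁻²
n = √(GM/a³) = 2.37321 rad/s ≈ 2.373 rad/s

Final answer: n = 2.373 rad/s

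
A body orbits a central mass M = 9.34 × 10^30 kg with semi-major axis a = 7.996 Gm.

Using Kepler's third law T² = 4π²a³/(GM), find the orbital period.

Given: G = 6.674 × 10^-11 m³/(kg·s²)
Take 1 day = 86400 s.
M = 9.34 × 10^30 kg
GM = G × M = 6.674 × 10^-11 × 9.34 × 10^30 = 6.23352 × 10^20 m³/s²
a = 7.996 Gm = 7.996 × 10^9 m
a³ = 5.11232 × 10^29 m³
T = 2π √(a³/GM) = 2π √((5.11232 × 10^29) / (6.23352 × 10^20)) = 2π × 28638 s
T = 179938 s ≈ 2.083 days

Final answer: 2.083 days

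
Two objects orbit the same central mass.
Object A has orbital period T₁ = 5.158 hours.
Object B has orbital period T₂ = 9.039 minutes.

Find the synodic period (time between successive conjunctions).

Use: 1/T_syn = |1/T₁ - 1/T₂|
T₁ = 5.158 hours = 18568.8 s
T₂ = 9.039 minutes = 542.34 s
1/T₁ = 5.38538 × 10^-5 s⁻¹
1/T₂ = 0.00184386 s⁻¹
|1/T₁ − 1/T₂| = 0.00179001 s⁻¹
T_syn = 1 / |1/T₁ − 1/T₂| = 558.657 s ≈ 9.311 minutes

Final answer: T_syn = 9.311 minutes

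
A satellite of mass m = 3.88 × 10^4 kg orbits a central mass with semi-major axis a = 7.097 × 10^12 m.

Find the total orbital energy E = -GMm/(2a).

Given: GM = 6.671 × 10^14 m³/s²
a = 7.097 × 10^12 m
GM = 6.671 × 10^14 m³/s²
2a = 1.4194 × 10^13 m
GMm = 6.671 × 10^14 × 38800 = 2.58835 × 10^19 m³·kg/s²
E = −GMm/(2a) = -1.82355 × 10^6 J ≈ -1.824 MJ

Final answer: -1.824 MJ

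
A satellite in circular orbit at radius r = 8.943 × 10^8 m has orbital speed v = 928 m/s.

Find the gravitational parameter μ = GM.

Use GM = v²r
r = 8.943 × 10^8 m
v = 928 m/s
v² = 861184 m²/s²
GM = v²r = 861184 × 8.943 × 10^8 = 7.70157 × 10^14 m³/s²
GM ≈ 7.702 × 10^14 m³/s²

Final answer: GM = 7.702 × 10^14 m³/s²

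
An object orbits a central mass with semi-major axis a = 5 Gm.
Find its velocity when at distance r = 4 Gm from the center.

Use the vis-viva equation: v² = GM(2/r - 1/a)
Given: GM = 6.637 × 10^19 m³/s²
a = 5 Gm = 5 × 10^9 m
r = 4 Gm = 4 × 10^9 m
GM = 6.637 × 10^19 m³/s²
2/r − 1/a = 5 × 10^-10 − 2 × 10^-10 = 3 × 10^-10 m⁻¹
v² = GM (2/r − 1/a) = 1.9911 × 10^10 m²/s²
v = 141106 m/s ≈ 141.1 km/s

Final answer: 141.1 km/s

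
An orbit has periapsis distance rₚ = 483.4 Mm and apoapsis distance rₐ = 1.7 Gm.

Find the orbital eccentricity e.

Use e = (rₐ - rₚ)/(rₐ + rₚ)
rₚ = 483.4 Mm = 4.834 × 10^8 m
rₐ = 1.7 Gm = 1.7 × 10^9 m
rₐ − rₚ = 1.2166 × 10^9 m
rₐ + rₚ = 2.1834 × 10^9 m
e = (rₐ − rₚ)/(rₐ + rₚ) = 0.557204

Final answer: e = 0.5572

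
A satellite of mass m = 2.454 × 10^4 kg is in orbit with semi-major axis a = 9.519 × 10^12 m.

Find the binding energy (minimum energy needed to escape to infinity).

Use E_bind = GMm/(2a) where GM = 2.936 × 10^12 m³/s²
a = 9.519 × 10^12 m
GM = 2.936 × 10^12 m³/s²
m = 2.454 × 10^4 kg
GMm = 2.936 × 10^12 × 24540 = 7.20494 × 10^16 m³·kg/s²
2a = 1.9038 × 10^13 m
E_bind = GMm/(2a) = 3784.51 J ≈ 3.785 kJ

Final answer: 3.785 kJ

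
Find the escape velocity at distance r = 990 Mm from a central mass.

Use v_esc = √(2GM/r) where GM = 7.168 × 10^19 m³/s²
r = 990 Mm = 9.9 × 10^8 m
GM = 7.168 × 10^19 m³/s²
2GM/r = 2 × (7.168 × 10^19) / (9.9 × 10^8) = 1.44808 × 10^11 m²/s²
v_esc = √(2GM/r) = 380537 m/s ≈ 380.5 km/s

Final answer: 380.5 km/s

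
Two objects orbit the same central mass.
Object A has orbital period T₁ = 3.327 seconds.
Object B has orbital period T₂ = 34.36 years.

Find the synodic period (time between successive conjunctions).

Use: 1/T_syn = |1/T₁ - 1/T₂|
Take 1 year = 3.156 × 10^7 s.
T₁ = 3.327 seconds
T₂ = 34.36 years = 1.0844 × 10^9 s
1/T₁ = 0.300571 s⁻¹
1/T₂ = 9.22168 × 10^-10 s⁻¹
|1/T₁ − 1/T₂| = 0.300571 s⁻¹
T_syn = 1 / |1/T₁ − 1/T₂| = 3.327 s ≈ 3.327 seconds

Final answer: T_syn = 3.327 seconds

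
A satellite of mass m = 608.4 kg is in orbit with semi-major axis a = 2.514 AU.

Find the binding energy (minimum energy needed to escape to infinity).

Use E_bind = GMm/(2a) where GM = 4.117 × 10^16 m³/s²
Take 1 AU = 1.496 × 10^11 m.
a = 2.514 AU = 3.76094 × 10^11 m
GM = 4.117 × 10^16 m³/s²
m = 608.4 kg
GMm = 4.117 × 10^16 × 608.4 = 2.50478 × 10^19 m³·kg/s²
2a = 7.52189 × 10^11 m
E_bind = GMm/(2a) = 3.32999 × 10^7 J ≈ 33.3 MJ

Final answer: 33.3 MJ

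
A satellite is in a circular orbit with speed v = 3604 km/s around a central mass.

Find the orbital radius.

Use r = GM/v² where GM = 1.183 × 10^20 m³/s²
v = 3604 km/s = 3.604 × 10^6 m/s
GM = 1.183 × 10^20 m³/s²
v² = 1.29888 × 10^13 m²/s²
r = GM/v² = (1.183 × 10^20) / (1.29888 × 10^13) = 9.10784 × 10^6 m ≈ 9.108 Mm

Final answer: 9.108 Mm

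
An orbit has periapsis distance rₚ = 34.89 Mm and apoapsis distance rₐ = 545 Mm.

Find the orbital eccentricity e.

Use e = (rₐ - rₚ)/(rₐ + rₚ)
rₚ = 34.89 Mm = 3.489 × 10^7 m
rₐ = 545 Mm = 5.45 × 10^8 m
rₐ − rₚ = 5.1011 × 10^8 m
rₐ + rₚ = 5.7989 × 10^8 m
e = (rₐ − rₚ)/(rₐ + rₚ) = 0.879667

Final answer: e = 0.8797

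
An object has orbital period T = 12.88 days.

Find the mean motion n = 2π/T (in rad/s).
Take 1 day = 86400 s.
T = 12.88 days = 1.11283 × 10^6 s
n = 2π / (1.11283 × 10^6 s) = 5.64612 × 10^-6 rad/s ≈ 5.646 × 10^-6 rad/s

Final answer: n = 5.646 × 10^-6 rad/s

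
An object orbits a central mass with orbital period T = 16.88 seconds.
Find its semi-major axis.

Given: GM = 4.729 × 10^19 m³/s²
T = 16.88 seconds
GM = 4.729 × 10^19 m³/s²
Kepler's third law: a³ = GM T² / (4π²)
T² = 284.934 s²
a³ = (4.729 × 10^19) × 284.934 / (4π²) = 3.41314 × 10^20 m³
a = (a³)^(1/3) = 6.98851 × 10^6 m ≈ 6.989 Mm

Final answer: 6.989 Mm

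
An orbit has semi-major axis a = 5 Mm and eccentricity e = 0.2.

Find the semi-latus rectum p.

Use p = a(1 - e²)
a = 5 Mm = 5 × 10^6 m
e = 0.2,  e² = 0.04,  1 − e² = 0.96
p = a(1 − e²) = 5 × 10^6 m × 0.96 = 4.8 × 10^6 m ≈ 4.8 Mm

Final answer: p = 4.8 Mm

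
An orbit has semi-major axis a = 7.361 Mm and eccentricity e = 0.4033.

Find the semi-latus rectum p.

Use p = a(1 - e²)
a = 7.361 Mm = 7.361 × 10^6 m
e = 0.4033,  e² = 0.162651,  1 − e² = 0.837349
p = a(1 − e²) = 7.361 × 10^6 m × 0.837349 = 6.16373 × 10^6 m ≈ 6.164 Mm

Final answer: p = 6.164 Mm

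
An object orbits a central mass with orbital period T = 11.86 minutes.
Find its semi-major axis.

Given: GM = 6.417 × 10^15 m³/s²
T = 11.86 minutes = 711.6 s
GM = 6.417 × 10^15 m³/s²
Kepler's third law: a³ = GM T² / (4π²)
T² = 506375 s²
a³ = (6.417 × 10^15) × 506375 / (4π²) = 8.23084 × 10^19 m³
a = (a³)^(1/3) = 4.34992 × 10^6 m ≈ 4.35 Mm

Final answer: 4.35 Mm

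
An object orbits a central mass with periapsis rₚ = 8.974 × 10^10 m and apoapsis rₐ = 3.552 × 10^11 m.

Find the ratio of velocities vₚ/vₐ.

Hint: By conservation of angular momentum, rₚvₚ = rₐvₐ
rₚ = 8.974 × 10^10 m
rₐ = 3.552 × 10^11 m
rₚvₚ = rₐvₐ  ⇒  vₚ/vₐ = rₐ/rₚ
vₚ/vₐ = (3.552 × 10^11) / (8.974 × 10^10) = 3.9581

Final answer: vₚ/vₐ = 3.958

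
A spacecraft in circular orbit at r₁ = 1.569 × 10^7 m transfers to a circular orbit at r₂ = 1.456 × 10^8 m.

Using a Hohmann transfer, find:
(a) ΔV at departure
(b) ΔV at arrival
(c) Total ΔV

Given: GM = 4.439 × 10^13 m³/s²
r₁ = 1.569 × 10^7 m
r₂ = 1.456 × 10^8 m
GM = 4.439 × 10^13 m³/s²
Transfer ellipse: a_t = (r₁ + r₂)/2 = 8.0645 × 10^7 m
Circular speed at r₁: v₁ = √(GM/r₁) = 1682.02 m/s
Transfer speed at r₁ (periapsis): v₁ₜ = √(GM(2/r₁ − 1/a_t)) = 2260.08 m/s
(a) ΔV₁ = v₁ₜ − v₁ = 578.056 m/s ≈ 578.1 m/s
Circular speed at r₂: v₂ = √(GM/r₂) = 552.156 m/s
Transfer speed at r₂ (apoapsis): v₂ₜ = √(GM(2/r₂ − 1/a_t)) = 243.548 m/s
(b) ΔV₂ = v₂ − v₂ₜ = 308.608 m/s ≈ 308.6 m/s
(c) ΔV_total = ΔV₁ + ΔV₂ = 886.664 m/s ≈ 886.7 m/s

Final answer:
(a) ΔV₁ = 578.1 m/s
(b) ΔV₂ = 308.6 m/s
(c) ΔV_total = 886.7 m/s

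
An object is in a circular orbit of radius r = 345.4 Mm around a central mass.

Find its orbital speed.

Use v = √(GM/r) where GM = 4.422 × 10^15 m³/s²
r = 345.4 Mm = 3.454 × 10^8 m
GM = 4.422 × 10^15 m³/s²
GM/r = (4.422 × 10^15) / (3.454 × 10^8) = 1.28025 × 10^7 m²/s²
v = √(GM/r) = 3578.06 m/s ≈ 3.578 km/s

Final answer: 3.578 km/s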